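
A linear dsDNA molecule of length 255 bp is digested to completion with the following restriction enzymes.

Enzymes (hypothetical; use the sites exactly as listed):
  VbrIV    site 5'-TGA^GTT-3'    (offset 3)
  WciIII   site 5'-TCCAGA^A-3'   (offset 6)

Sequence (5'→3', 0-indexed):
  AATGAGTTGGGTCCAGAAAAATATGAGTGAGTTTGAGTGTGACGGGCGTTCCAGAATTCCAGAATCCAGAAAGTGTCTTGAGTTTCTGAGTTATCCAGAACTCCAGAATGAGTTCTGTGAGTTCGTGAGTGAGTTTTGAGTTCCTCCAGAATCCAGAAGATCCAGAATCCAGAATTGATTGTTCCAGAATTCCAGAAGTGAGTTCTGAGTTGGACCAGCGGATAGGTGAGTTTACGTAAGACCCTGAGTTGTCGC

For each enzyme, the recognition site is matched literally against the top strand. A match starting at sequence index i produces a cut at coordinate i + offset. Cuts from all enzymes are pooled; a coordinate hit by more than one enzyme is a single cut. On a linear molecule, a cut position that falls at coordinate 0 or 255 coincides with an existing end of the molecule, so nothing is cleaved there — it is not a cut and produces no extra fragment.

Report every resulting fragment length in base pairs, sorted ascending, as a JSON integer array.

Scan for sites:
  VbrIV (TGAGTT, off=3): starts [2, 27, 78, 86, 108, 117, 129, 136, 198, 205, 226, 244] → cuts [5, 30, 81, 89, 111, 120, 132, 139, 201, 208, 229, 247]
  WciIII (TCCAGAA, off=6): starts [11, 49, 57, 64, 93, 101, 144, 151, 160, 167, 182, 190] → cuts [17, 55, 63, 70, 99, 107, 150, 157, 166, 173, 188, 196]

Pooled cuts: [5, 17, 30, 55, 63, 70, 81, 89, 99, 107, 111, 120, 132, 139, 150, 157, 166, 173, 188, 196, 201, 208, 229, 247]

Fragments:
  [0,5): 5 bp
  [5,17): 12 bp
  [17,30): 13 bp
  [30,55): 25 bp
  [55,63): 8 bp
  [63,70): 7 bp
  [70,81): 11 bp
  [81,89): 8 bp
  [89,99): 10 bp
  [99,107): 8 bp
  [107,111): 4 bp
  [111,120): 9 bp
  [120,132): 12 bp
  [132,139): 7 bp
  [139,150): 11 bp
  [150,157): 7 bp
  [157,166): 9 bp
  [166,173): 7 bp
  [173,188): 15 bp
  [188,196): 8 bp
  [196,201): 5 bp
  [201,208): 7 bp
  [208,229): 21 bp
  [229,247): 18 bp
  [247,255): 8 bp

[4,5,5,7,7,7,7,7,8,8,8,8,8,9,9,10,11,11,12,12,13,15,18,21,25]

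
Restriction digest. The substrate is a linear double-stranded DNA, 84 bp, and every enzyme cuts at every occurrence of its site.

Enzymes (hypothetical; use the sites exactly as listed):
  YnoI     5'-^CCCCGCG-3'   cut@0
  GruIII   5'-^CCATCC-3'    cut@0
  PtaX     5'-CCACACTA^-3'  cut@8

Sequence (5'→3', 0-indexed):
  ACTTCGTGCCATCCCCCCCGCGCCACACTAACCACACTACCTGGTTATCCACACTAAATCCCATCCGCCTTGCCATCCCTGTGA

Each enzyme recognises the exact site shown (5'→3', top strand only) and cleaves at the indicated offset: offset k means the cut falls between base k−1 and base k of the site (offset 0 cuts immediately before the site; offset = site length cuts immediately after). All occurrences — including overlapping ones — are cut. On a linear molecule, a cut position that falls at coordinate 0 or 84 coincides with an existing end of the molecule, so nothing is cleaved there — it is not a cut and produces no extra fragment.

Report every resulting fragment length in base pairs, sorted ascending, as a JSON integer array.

Site scan:
  YnoI CCCCGCG/0: at [15] ⇒ [15]
  GruIII CCATCC/0: at [8, 60, 72] ⇒ [8, 60, 72]
  PtaX CCACACTA/8: at [22, 31, 48] ⇒ [30, 39, 56]

All cut coordinates (distinct, sorted): [8, 15, 30, 39, 56, 60, 72]

Fragments:
  [0,8): 8 bp
  [8,15): 7 bp
  [15,30): 15 bp
  [30,39): 9 bp
  [39,56): 17 bp
  [56,60): 4 bp
  [60,72): 12 bp
  [72,84): 12 bp

[4,7,8,9,12,12,15,17]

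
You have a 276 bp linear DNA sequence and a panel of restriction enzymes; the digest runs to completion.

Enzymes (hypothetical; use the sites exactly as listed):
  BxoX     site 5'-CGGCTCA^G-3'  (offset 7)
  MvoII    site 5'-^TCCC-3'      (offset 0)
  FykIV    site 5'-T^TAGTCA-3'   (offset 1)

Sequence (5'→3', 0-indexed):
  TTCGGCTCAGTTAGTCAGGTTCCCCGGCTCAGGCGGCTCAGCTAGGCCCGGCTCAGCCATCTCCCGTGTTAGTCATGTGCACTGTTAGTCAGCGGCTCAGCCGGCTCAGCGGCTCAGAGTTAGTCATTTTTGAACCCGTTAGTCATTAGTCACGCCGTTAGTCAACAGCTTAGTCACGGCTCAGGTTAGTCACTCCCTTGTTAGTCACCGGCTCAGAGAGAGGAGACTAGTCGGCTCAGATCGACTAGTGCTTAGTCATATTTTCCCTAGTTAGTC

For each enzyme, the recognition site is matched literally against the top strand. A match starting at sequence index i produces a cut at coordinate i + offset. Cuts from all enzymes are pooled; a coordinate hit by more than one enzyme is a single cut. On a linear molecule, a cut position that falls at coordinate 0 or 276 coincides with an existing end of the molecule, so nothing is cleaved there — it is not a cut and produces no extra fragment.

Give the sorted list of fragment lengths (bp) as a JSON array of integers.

[2,3,4,6,7,7,8,8,8,9,9,9,9,11,11,12,12,13,13,14,14,14,15,16,19,23]

Scan for sites:
  BxoX (CGGCTCAG, off=7): starts [2, 24, 33, 48, 92, 101, 109, 176, 208, 231] → cuts [9, 31, 40, 55, 99, 108, 116, 183, 215, 238]
  MvoII (TCCC, off=0): starts [20, 61, 193, 263] → cuts [20, 61, 193, 263]
  FykIV (TTAGTCA, off=1): starts [10, 68, 84, 119, 138, 145, 157, 169, 185, 200, 251] → cuts [11, 69, 85, 120, 139, 146, 158, 170, 186, 201, 252]

All cut coordinates (distinct, sorted): [9, 11, 20, 31, 40, 55, 61, 69, 85, 99, 108, 116, 120, 139, 146, 158, 170, 183, 186, 193, 201, 215, 238, 252, 263]

Fragments:
  [0,9): 9 bp
  [9,11): 2 bp
  [11,20): 9 bp
  [20,31): 11 bp
  [31,40): 9 bp
  [40,55): 15 bp
  [55,61): 6 bp
  [61,69): 8 bp
  [69,85): 16 bp
  [85,99): 14 bp
  [99,108): 9 bp
  [108,116): 8 bp
  [116,120): 4 bp
  [120,139): 19 bp
  [139,146): 7 bp
  [146,158): 12 bp
  [158,170): 12 bp
  [170,183): 13 bp
  [183,186): 3 bp
  [186,193): 7 bp
  [193,201): 8 bp
  [201,215): 14 bp
  [215,238): 23 bp
  [238,252): 14 bp
  [252,263): 11 bp
  [263,276): 13 bp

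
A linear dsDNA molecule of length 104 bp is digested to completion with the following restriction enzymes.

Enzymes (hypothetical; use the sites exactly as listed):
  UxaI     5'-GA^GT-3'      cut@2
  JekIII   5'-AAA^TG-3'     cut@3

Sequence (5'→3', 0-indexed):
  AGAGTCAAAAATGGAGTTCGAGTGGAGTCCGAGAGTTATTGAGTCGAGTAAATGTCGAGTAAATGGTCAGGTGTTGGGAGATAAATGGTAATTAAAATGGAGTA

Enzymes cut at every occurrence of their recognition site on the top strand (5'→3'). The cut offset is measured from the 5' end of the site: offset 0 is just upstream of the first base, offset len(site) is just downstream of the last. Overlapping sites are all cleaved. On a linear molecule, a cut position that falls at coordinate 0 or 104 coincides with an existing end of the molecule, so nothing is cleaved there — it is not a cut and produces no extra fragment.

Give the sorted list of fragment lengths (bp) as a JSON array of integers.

Site scan:
  UxaI GAGT/2: at [1, 13, 19, 24, 32, 40, 45, 56, 99] ⇒ [3, 15, 21, 26, 34, 42, 47, 58, 101]
  JekIII AAATG/3: at [8, 49, 60, 82, 94] ⇒ [11, 52, 63, 85, 97]

Pooled cuts: [3, 11, 15, 21, 26, 34, 42, 47, 52, 58, 63, 85, 97, 101]

Fragment lengths:
  [0,3): 3 bp
  [3,11): 8 bp
  [11,15): 4 bp
  [15,21): 6 bp
  [21,26): 5 bp
  [26,34): 8 bp
  [34,42): 8 bp
  [42,47): 5 bp
  [47,52): 5 bp
  [52,58): 6 bp
  [58,63): 5 bp
  [63,85): 22 bp
  [85,97): 12 bp
  [97,101): 4 bp
  [101,104): 3 bp

[3,3,4,4,5,5,5,5,6,6,8,8,8,12,22]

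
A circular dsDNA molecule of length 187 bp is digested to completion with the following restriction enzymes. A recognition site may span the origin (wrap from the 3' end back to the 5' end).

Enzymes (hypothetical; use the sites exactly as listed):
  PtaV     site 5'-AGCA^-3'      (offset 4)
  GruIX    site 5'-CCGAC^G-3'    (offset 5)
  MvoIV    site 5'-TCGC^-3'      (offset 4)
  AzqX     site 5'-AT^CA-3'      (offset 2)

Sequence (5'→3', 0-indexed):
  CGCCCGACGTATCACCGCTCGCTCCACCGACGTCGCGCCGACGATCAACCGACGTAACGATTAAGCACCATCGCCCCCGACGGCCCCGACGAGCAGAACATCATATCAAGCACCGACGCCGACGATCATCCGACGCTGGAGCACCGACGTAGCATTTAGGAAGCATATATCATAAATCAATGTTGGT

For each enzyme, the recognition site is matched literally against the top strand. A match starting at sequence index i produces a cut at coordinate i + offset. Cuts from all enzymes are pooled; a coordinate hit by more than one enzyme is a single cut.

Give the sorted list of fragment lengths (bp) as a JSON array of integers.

Scan for sites:
  PtaV AGCA/4: at [63, 91, 108, 139, 150, 161] ⇒ [67, 95, 112, 143, 154, 165]
  GruIX CCGACG/5: at [3, 26, 37, 48, 76, 85, 112, 118, 129, 143] ⇒ [8, 31, 42, 53, 81, 90, 117, 123, 134, 148]
  MvoIV TCGC/4: at [18, 32, 70, 186] ⇒ [3, 22, 36, 74]
  AzqX ATCA/2: at [10, 43, 99, 104, 124, 168, 175] ⇒ [12, 45, 101, 106, 126, 170, 177]

All cut coordinates (distinct, sorted): [3, 8, 12, 22, 31, 36, 42, 45, 53, 67, 74, 81, 90, 95, 101, 106, 112, 117, 123, 126, 134, 143, 148, 154, 165, 170, 177]

Fragments:
  3→8: 5 bp
  8→12: 4 bp
  12→22: 10 bp
  22→31: 9 bp
  31→36: 5 bp
  36→42: 6 bp
  42→45: 3 bp
  45→53: 8 bp
  53→67: 14 bp
  67→74: 7 bp
  74→81: 7 bp
  81→90: 9 bp
  90→95: 5 bp
  95→101: 6 bp
  101→106: 5 bp
  106→112: 6 bp
  112→117: 5 bp
  117→123: 6 bp
  123→126: 3 bp
  126→134: 8 bp
  134→143: 9 bp
  143→148: 5 bp
  148→154: 6 bp
  154→165: 11 bp
  165→170: 5 bp
  170→177: 7 bp
  177→3 (wrap): 187-177+3 = 13 bp

[3,3,4,5,5,5,5,5,5,5,6,6,6,6,6,7,7,7,8,8,9,9,9,10,11,13,14]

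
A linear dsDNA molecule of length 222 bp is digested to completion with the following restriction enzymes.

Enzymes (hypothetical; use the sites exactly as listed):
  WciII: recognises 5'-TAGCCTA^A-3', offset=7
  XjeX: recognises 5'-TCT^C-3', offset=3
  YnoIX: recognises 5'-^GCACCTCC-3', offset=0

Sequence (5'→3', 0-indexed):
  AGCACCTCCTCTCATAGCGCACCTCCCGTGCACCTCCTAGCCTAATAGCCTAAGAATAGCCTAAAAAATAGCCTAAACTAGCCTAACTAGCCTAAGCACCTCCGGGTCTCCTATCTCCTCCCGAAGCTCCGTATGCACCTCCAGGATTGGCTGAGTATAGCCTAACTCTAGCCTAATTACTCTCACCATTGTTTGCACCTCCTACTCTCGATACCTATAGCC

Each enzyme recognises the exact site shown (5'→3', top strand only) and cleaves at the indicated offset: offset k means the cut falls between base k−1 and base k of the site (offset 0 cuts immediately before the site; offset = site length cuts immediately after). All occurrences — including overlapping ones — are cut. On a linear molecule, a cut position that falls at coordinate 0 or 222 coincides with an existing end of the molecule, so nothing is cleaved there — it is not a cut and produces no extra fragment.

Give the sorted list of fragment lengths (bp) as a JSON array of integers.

Site scan:
  WciII TAGCCTAA/7: at [37, 45, 56, 68, 78, 87, 157, 168] ⇒ [44, 52, 63, 75, 85, 94, 164, 175]
  XjeX TCTC/3: at [9, 106, 113, 180, 205] ⇒ [12, 109, 116, 183, 208]
  YnoIX GCACCTCC/0: at [1, 18, 29, 95, 134, 194] ⇒ [1, 18, 29, 95, 134, 194]

Pooled cuts: [1, 12, 18, 29, 44, 52, 63, 75, 85, 94, 95, 109, 116, 134, 164, 175, 183, 194, 208]

Fragment lengths:
  [0,1): 1 bp
  [1,12): 11 bp
  [12,18): 6 bp
  [18,29): 11 bp
  [29,44): 15 bp
  [44,52): 8 bp
  [52,63): 11 bp
  [63,75): 12 bp
  [75,85): 10 bp
  [85,94): 9 bp
  [94,95): 1 bp
  [95,109): 14 bp
  [109,116): 7 bp
  [116,134): 18 bp
  [134,164): 30 bp
  [164,175): 11 bp
  [175,183): 8 bp
  [183,194): 11 bp
  [194,208): 14 bp
  [208,222): 14 bp

[1,1,6,7,8,8,9,10,11,11,11,11,11,12,14,14,14,15,18,30]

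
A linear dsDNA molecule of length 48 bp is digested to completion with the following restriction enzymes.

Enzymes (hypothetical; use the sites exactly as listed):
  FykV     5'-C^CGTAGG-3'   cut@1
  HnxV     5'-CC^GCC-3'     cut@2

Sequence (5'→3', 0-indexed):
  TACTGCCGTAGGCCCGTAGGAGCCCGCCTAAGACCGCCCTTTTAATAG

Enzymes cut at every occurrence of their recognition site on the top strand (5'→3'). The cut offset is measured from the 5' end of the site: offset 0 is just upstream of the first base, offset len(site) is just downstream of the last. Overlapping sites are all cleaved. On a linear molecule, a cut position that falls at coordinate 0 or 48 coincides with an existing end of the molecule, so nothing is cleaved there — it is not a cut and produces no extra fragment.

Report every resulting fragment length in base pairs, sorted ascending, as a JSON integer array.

[6,8,10,11,13]

Scan for sites:
  FykV CCGTAGG/1: at [5, 13] ⇒ [6, 14]
  HnxV CCGCC/2: at [23, 33] ⇒ [25, 35]

Pooled cuts: [6, 14, 25, 35]

Fragments:
  [0,6): 6 bp
  [6,14): 8 bp
  [14,25): 11 bp
  [25,35): 10 bp
  [35,48): 13 bp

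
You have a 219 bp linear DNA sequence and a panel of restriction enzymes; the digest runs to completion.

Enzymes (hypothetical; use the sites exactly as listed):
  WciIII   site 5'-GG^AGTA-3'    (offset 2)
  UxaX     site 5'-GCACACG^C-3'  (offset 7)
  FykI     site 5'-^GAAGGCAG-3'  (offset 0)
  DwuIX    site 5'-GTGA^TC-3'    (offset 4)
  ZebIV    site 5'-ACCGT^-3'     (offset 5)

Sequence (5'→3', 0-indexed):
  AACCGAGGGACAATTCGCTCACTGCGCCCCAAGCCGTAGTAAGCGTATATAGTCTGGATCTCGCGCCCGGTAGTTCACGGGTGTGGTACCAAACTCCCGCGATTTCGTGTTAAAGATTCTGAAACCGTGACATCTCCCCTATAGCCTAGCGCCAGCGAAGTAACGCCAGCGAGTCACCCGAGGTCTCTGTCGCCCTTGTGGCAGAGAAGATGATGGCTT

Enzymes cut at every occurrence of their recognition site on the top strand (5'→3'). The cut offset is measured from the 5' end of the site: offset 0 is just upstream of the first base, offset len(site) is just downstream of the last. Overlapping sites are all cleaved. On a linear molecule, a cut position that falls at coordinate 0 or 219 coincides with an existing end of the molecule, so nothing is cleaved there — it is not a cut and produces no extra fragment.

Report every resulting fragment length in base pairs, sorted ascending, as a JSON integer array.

Per-enzyme occurrences:
  WciIII (GGAGTA, off=2): no sites
  UxaX (GCACACGC, off=7): no sites
  FykI (GAAGGCAG, off=0): no sites
  DwuIX (GTGATC, off=4): no sites
  ZebIV ACCGT/5: at [123] ⇒ [128]

Pooled cuts: [128]

Fragment lengths:
  [0,128): 128 bp
  [128,219): 91 bp

[91,128]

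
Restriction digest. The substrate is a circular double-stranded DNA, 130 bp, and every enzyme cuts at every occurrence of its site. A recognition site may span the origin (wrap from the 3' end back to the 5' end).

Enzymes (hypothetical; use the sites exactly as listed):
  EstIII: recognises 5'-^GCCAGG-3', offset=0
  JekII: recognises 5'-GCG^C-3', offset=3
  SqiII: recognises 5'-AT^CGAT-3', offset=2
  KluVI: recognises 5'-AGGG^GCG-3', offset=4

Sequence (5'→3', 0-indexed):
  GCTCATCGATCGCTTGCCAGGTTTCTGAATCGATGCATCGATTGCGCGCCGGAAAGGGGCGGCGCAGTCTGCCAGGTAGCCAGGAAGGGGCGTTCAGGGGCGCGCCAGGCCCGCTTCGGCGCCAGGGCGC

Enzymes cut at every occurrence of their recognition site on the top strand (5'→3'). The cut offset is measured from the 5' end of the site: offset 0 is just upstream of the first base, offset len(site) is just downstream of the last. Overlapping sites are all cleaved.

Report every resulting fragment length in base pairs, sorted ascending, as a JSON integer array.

[1,1,1,2,2,3,5,6,6,8,8,8,8,9,10,10,11,15,16]

Scan for sites:
  EstIII GCCAGG/0: at [15, 70, 78, 103, 120] ⇒ [15, 70, 78, 103, 120]
  JekII GCGC/3: at [43, 45, 61, 99, 101, 118, 126, 128] ⇒ [1, 46, 48, 64, 102, 104, 121, 129]
  SqiII ATCGAT/2: at [4, 28, 36] ⇒ [6, 30, 38]
  KluVI AGGGGCG/4: at [54, 85, 95] ⇒ [58, 89, 99]

All cut coordinates (distinct, sorted): [1, 6, 15, 30, 38, 46, 48, 58, 64, 70, 78, 89, 99, 102, 103, 104, 120, 121, 129]

Fragment lengths:
  1→6: 5 bp
  6→15: 9 bp
  15→30: 15 bp
  30→38: 8 bp
  38→46: 8 bp
  46→48: 2 bp
  48→58: 10 bp
  58→64: 6 bp
  64→70: 6 bp
  70→78: 8 bp
  78→89: 11 bp
  89→99: 10 bp
  99→102: 3 bp
  102→103: 1 bp
  103→104: 1 bp
  104→120: 16 bp
  120→121: 1 bp
  121→129: 8 bp
  129→1 (wrap): 130-129+1 = 2 bp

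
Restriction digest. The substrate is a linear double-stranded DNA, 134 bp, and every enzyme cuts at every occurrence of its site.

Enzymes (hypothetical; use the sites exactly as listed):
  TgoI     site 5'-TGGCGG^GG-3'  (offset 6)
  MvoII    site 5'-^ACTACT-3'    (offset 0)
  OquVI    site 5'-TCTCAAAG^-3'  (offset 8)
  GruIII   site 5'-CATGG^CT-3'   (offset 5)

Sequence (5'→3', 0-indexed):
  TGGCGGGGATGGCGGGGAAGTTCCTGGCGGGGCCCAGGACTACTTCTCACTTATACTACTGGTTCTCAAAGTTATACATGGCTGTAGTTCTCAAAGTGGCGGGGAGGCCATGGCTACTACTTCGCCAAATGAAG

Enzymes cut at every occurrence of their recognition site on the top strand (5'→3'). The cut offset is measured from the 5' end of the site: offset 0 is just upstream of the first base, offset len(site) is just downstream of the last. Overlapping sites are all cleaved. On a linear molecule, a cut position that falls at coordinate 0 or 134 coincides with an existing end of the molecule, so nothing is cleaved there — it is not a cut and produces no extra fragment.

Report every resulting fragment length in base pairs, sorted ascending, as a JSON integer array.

Site scan:
  TgoI TGGCGGGG/6: at [0, 9, 24, 96] ⇒ [6, 15, 30, 102]
  MvoII ACTACT/0: at [38, 54, 115] ⇒ [38, 54, 115]
  OquVI TCTCAAAG/8: at [63, 88] ⇒ [71, 96]
  GruIII CATGGCT/5: at [76, 108] ⇒ [81, 113]

Pooled cuts: [6, 15, 30, 38, 54, 71, 81, 96, 102, 113, 115]

Fragments:
  [0,6): 6 bp
  [6,15): 9 bp
  [15,30): 15 bp
  [30,38): 8 bp
  [38,54): 16 bp
  [54,71): 17 bp
  [71,81): 10 bp
  [81,96): 15 bp
  [96,102): 6 bp
  [102,113): 11 bp
  [113,115): 2 bp
  [115,134): 19 bp

[2,6,6,8,9,10,11,15,15,16,17,19]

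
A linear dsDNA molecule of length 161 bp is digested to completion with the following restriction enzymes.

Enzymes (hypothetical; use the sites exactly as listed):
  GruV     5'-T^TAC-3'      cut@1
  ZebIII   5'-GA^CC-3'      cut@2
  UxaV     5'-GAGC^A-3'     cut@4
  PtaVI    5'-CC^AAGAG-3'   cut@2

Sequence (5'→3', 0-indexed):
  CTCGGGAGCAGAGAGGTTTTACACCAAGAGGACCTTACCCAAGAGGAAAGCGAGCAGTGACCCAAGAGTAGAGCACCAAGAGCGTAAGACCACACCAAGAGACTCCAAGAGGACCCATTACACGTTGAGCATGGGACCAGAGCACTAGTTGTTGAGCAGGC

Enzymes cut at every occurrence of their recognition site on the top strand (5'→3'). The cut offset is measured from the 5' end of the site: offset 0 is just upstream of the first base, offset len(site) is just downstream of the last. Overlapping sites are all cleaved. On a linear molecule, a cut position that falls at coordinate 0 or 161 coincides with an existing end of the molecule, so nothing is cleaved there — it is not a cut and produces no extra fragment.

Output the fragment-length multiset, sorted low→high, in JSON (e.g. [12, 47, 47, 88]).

Scan for sites:
  GruV (TTAC, off=1): starts [18, 34, 117] → cuts [19, 35, 118]
  ZebIII (GACC, off=2): starts [30, 58, 87, 111, 134] → cuts [32, 60, 89, 113, 136]
  UxaV (GAGCA, off=4): starts [5, 51, 70, 126, 139, 153] → cuts [9, 55, 74, 130, 143, 157]
  PtaVI (CCAAGAG, off=2): starts [23, 38, 61, 75, 94, 104] → cuts [25, 40, 63, 77, 96, 106]

Pooled cuts: [9, 19, 25, 32, 35, 40, 55, 60, 63, 74, 77, 89, 96, 106, 113, 118, 130, 136, 143, 157]

Fragments:
  [0,9): 9 bp
  [9,19): 10 bp
  [19,25): 6 bp
  [25,32): 7 bp
  [32,35): 3 bp
  [35,40): 5 bp
  [40,55): 15 bp
  [55,60): 5 bp
  [60,63): 3 bp
  [63,74): 11 bp
  [74,77): 3 bp
  [77,89): 12 bp
  [89,96): 7 bp
  [96,106): 10 bp
  [106,113): 7 bp
  [113,118): 5 bp
  [118,130): 12 bp
  [130,136): 6 bp
  [136,143): 7 bp
  [143,157): 14 bp
  [157,161): 4 bp

[3,3,3,4,5,5,5,6,6,7,7,7,7,9,10,10,11,12,12,14,15]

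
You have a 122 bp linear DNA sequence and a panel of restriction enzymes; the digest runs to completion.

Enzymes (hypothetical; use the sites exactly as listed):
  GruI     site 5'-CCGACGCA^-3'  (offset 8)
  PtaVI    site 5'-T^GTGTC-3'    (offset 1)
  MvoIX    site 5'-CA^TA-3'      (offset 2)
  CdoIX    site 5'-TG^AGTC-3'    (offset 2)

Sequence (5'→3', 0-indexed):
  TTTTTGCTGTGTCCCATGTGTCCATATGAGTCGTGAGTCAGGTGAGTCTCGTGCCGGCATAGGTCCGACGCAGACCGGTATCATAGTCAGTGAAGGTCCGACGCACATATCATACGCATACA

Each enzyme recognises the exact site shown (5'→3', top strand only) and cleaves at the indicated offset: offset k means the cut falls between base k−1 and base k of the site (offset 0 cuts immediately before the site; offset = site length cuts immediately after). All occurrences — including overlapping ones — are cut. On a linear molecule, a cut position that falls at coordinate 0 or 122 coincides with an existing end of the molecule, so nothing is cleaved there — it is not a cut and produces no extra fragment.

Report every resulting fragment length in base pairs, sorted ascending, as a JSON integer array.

Site scan:
  GruI (CCGACGCA, off=8): starts [64, 97] → cuts [72, 105]
  PtaVI (TGTGTC, off=1): starts [7, 16] → cuts [8, 17]
  MvoIX (CATA, off=2): starts [22, 57, 81, 105, 110, 116] → cuts [24, 59, 83, 107, 112, 118]
  CdoIX (TGAGTC, off=2): starts [26, 33, 42] → cuts [28, 35, 44]

Pooled cuts: [8, 17, 24, 28, 35, 44, 59, 72, 83, 105, 107, 112, 118]

Fragment lengths:
  [0,8): 8 bp
  [8,17): 9 bp
  [17,24): 7 bp
  [24,28): 4 bp
  [28,35): 7 bp
  [35,44): 9 bp
  [44,59): 15 bp
  [59,72): 13 bp
  [72,83): 11 bp
  [83,105): 22 bp
  [105,107): 2 bp
  [107,112): 5 bp
  [112,118): 6 bp
  [118,122): 4 bp

[2,4,4,5,6,7,7,8,9,9,11,13,15,22]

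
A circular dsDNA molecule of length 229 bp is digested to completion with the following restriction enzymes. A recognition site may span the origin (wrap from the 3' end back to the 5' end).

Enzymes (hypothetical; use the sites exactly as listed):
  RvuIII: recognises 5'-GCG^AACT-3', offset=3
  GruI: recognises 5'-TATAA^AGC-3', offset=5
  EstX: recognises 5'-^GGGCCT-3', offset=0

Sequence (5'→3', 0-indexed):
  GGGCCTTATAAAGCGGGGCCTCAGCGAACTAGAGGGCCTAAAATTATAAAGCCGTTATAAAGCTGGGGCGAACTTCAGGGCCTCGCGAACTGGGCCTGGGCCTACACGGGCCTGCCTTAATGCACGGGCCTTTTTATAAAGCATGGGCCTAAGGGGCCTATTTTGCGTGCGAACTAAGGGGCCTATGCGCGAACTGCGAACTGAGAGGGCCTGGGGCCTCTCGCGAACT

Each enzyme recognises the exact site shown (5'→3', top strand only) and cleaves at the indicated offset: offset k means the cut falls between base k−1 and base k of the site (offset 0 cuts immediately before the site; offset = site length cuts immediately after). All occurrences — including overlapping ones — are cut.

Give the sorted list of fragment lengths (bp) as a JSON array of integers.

Scan for sites:
  RvuIII GCGAACT/3: at [23, 67, 84, 168, 188, 195, 222] ⇒ [26, 70, 87, 171, 191, 198, 225]
  GruI TATAAAGC/5: at [6, 44, 55, 134] ⇒ [11, 49, 60, 139]
  EstX GGGCCT/0: at [0, 15, 33, 77, 91, 97, 107, 125, 144, 153, 178, 206, 213] ⇒ [0, 15, 33, 77, 91, 97, 107, 125, 144, 153, 178, 206, 213]

All cut coordinates (distinct, sorted): [0, 11, 15, 26, 33, 49, 60, 70, 77, 87, 91, 97, 107, 125, 139, 144, 153, 171, 178, 191, 198, 206, 213, 225]

Fragment lengths:
  0→11: 11 bp
  11→15: 4 bp
  15→26: 11 bp
  26→33: 7 bp
  33→49: 16 bp
  49→60: 11 bp
  60→70: 10 bp
  70→77: 7 bp
  77→87: 10 bp
  87→91: 4 bp
  91→97: 6 bp
  97→107: 10 bp
  107→125: 18 bp
  125→139: 14 bp
  139→144: 5 bp
  144→153: 9 bp
  153→171: 18 bp
  171→178: 7 bp
  178→191: 13 bp
  191→198: 7 bp
  198→206: 8 bp
  206→213: 7 bp
  213→225: 12 bp
  225→0 (wrap): 229-225+0 = 4 bp

[4,4,4,5,6,7,7,7,7,7,8,9,10,10,10,11,11,11,12,13,14,16,18,18]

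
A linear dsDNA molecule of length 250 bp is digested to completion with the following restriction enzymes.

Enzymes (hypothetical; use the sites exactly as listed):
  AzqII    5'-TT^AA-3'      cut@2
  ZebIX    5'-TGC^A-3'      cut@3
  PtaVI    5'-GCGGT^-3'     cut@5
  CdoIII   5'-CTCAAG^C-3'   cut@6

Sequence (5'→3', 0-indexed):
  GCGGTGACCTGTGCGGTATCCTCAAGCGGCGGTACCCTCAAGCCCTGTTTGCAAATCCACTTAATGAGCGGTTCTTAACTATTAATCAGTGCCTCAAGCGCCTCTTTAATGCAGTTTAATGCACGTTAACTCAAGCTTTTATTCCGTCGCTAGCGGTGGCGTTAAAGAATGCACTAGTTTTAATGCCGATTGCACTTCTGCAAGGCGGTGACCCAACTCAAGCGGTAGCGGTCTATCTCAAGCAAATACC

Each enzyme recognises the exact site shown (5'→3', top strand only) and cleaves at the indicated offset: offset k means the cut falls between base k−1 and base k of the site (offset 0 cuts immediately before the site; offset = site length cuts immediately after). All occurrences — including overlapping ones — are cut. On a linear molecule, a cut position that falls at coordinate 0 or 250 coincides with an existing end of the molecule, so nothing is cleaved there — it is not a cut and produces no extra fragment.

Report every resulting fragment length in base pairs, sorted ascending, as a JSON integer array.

Per-enzyme occurrences:
  AzqII (TTAA, off=2): starts [60, 74, 81, 105, 115, 125, 161, 179] → cuts [62, 76, 83, 107, 117, 127, 163, 181]
  ZebIX (TGCA, off=3): starts [49, 109, 119, 169, 190, 198] → cuts [52, 112, 122, 172, 193, 201]
  PtaVI (GCGGT, off=5): starts [0, 12, 28, 67, 152, 204, 221, 227] → cuts [5, 17, 33, 72, 157, 209, 226, 232]
  CdoIII (CTCAAGC, off=6): starts [20, 36, 92, 129, 216, 236] → cuts [26, 42, 98, 135, 222, 242]

All cut coordinates (distinct, sorted): [5, 17, 26, 33, 42, 52, 62, 72, 76, 83, 98, 107, 112, 117, 122, 127, 135, 157, 163, 172, 181, 193, 201, 209, 222, 226, 232, 242]

Fragments:
  [0,5): 5 bp
  [5,17): 12 bp
  [17,26): 9 bp
  [26,33): 7 bp
  [33,42): 9 bp
  [42,52): 10 bp
  [52,62): 10 bp
  [62,72): 10 bp
  [72,76): 4 bp
  [76,83): 7 bp
  [83,98): 15 bp
  [98,107): 9 bp
  [107,112): 5 bp
  [112,117): 5 bp
  [117,122): 5 bp
  [122,127): 5 bp
  [127,135): 8 bp
  [135,157): 22 bp
  [157,163): 6 bp
  [163,172): 9 bp
  [172,181): 9 bp
  [181,193): 12 bp
  [193,201): 8 bp
  [201,209): 8 bp
  [209,222): 13 bp
  [222,226): 4 bp
  [226,232): 6 bp
  [232,242): 10 bp
  [242,250): 8 bp

[4,4,5,5,5,5,5,6,6,7,7,8,8,8,8,9,9,9,9,9,10,10,10,10,12,12,13,15,22]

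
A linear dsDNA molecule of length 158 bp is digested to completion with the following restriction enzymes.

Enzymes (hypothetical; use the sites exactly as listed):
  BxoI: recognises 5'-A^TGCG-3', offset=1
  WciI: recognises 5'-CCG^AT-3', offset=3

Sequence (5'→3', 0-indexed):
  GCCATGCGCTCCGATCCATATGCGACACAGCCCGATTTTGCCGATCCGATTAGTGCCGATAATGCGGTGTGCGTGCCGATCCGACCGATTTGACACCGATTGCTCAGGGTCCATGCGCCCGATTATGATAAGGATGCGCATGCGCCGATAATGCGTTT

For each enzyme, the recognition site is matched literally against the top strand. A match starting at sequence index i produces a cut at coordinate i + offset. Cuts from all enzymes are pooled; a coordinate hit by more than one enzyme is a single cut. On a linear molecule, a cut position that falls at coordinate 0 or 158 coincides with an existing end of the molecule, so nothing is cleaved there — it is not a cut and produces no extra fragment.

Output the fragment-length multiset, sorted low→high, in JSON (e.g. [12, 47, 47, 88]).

[4,4,4,5,6,7,7,7,8,9,9,9,10,11,13,14,15,16]

Site scan:
  BxoI (ATGCG, off=1): starts [3, 19, 61, 112, 133, 139, 150] → cuts [4, 20, 62, 113, 134, 140, 151]
  WciI (CCGAT, off=3): starts [10, 31, 40, 45, 55, 75, 84, 95, 118, 144] → cuts [13, 34, 43, 48, 58, 78, 87, 98, 121, 147]

Pooled cuts: [4, 13, 20, 34, 43, 48, 58, 62, 78, 87, 98, 113, 121, 134, 140, 147, 151]

Fragments:
  [0,4): 4 bp
  [4,13): 9 bp
  [13,20): 7 bp
  [20,34): 14 bp
  [34,43): 9 bp
  [43,48): 5 bp
  [48,58): 10 bp
  [58,62): 4 bp
  [62,78): 16 bp
  [78,87): 9 bp
  [87,98): 11 bp
  [98,113): 15 bp
  [113,121): 8 bp
  [121,134): 13 bp
  [134,140): 6 bp
  [140,147): 7 bp
  [147,151): 4 bp
  [151,158): 7 bp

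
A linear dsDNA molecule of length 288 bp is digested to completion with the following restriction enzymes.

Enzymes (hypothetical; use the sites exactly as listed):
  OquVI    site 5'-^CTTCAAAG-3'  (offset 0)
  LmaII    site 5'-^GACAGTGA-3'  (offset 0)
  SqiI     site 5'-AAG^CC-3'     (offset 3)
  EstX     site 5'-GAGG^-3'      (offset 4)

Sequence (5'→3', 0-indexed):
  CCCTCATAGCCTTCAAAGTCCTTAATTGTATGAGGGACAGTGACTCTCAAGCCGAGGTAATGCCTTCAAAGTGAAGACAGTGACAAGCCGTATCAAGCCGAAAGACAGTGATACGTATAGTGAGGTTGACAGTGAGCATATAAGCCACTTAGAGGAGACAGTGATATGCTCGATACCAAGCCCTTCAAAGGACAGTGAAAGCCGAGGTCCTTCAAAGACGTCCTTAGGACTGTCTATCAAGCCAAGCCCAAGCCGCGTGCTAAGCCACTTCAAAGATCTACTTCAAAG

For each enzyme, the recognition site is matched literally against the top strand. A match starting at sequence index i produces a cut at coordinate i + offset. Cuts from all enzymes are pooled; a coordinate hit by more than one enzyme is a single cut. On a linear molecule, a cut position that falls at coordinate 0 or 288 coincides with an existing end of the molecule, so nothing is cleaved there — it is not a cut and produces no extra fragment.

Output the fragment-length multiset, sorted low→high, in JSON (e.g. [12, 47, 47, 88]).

[1,2,2,2,3,5,6,6,6,6,6,8,8,10,10,11,11,12,12,12,13,16,17,22,24,25,32]

Site scan:
  OquVI CTTCAAAG/0: at [10, 63, 182, 209, 267, 280] ⇒ [10, 63, 182, 209, 267, 280]
  LmaII GACAGTGA/0: at [35, 75, 103, 127, 156, 190] ⇒ [35, 75, 103, 127, 156, 190]
  SqiI AAGCC/3: at [48, 84, 94, 141, 177, 198, 238, 243, 249, 261] ⇒ [51, 87, 97, 144, 180, 201, 241, 246, 252, 264]
  EstX GAGG/4: at [31, 53, 121, 151, 203] ⇒ [35, 57, 125, 155, 207]

All cut coordinates (distinct, sorted): [10, 35, 51, 57, 63, 75, 87, 97, 103, 125, 127, 144, 155, 156, 180, 182, 190, 201, 207, 209, 241, 246, 252, 264, 267, 280]

Fragments:
  [0,10): 10 bp
  [10,35): 25 bp
  [35,51): 16 bp
  [51,57): 6 bp
  [57,63): 6 bp
  [63,75): 12 bp
  [75,87): 12 bp
  [87,97): 10 bp
  [97,103): 6 bp
  [103,125): 22 bp
  [125,127): 2 bp
  [127,144): 17 bp
  [144,155): 11 bp
  [155,156): 1 bp
  [156,180): 24 bp
  [180,182): 2 bp
  [182,190): 8 bp
  [190,201): 11 bp
  [201,207): 6 bp
  [207,209): 2 bp
  [209,241): 32 bp
  [241,246): 5 bp
  [246,252): 6 bp
  [252,264): 12 bp
  [264,267): 3 bp
  [267,280): 13 bp
  [280,288): 8 bp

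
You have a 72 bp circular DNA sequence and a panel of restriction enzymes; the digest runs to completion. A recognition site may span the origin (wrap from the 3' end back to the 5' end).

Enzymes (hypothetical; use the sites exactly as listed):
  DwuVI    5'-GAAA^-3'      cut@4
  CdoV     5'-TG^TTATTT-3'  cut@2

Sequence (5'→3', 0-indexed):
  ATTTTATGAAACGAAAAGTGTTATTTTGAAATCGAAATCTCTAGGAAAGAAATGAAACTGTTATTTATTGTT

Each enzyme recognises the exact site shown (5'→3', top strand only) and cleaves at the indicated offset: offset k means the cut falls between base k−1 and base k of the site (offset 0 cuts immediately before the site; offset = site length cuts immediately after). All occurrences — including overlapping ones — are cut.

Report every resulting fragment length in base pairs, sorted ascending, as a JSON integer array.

Per-enzyme occurrences:
  DwuVI GAAA/4: at [7, 12, 27, 33, 44, 48, 53] ⇒ [11, 16, 31, 37, 48, 52, 57]
  CdoV TGTTATTT/2: at [18, 58, 68] ⇒ [20, 60, 70]

Pooled cuts: [11, 16, 20, 31, 37, 48, 52, 57, 60, 70]

Fragment lengths:
  11→16: 5 bp
  16→20: 4 bp
  20→31: 11 bp
  31→37: 6 bp
  37→48: 11 bp
  48→52: 4 bp
  52→57: 5 bp
  57→60: 3 bp
  60→70: 10 bp
  70→11 (wrap): 72-70+11 = 13 bp

[3,4,4,5,5,6,10,11,11,13]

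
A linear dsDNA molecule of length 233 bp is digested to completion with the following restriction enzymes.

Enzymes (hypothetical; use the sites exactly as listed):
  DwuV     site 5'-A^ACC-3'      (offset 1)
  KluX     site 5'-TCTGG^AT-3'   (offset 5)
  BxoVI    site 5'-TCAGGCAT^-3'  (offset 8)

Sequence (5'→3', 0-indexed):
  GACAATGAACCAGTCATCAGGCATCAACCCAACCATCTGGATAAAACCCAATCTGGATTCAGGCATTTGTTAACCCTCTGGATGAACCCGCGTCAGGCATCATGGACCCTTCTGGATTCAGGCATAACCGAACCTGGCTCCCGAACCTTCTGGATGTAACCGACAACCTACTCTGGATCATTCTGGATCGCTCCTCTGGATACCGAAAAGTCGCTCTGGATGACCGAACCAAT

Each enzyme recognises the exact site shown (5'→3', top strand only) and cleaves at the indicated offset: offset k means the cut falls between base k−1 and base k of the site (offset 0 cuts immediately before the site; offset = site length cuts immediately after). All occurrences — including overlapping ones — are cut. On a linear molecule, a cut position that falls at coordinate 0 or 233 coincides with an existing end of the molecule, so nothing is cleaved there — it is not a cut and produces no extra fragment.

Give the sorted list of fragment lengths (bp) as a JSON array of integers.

Scan for sites:
  DwuV (AACC, off=1): starts [7, 25, 30, 44, 71, 84, 125, 130, 143, 157, 164, 226] → cuts [8, 26, 31, 45, 72, 85, 126, 131, 144, 158, 165, 227]
  KluX (TCTGGAT, off=5): starts [35, 51, 76, 110, 148, 171, 181, 194, 214] → cuts [40, 56, 81, 115, 153, 176, 186, 199, 219]
  BxoVI (TCAGGCAT, off=8): starts [16, 58, 92, 117] → cuts [24, 66, 100, 125]

Pooled cuts: [8, 24, 26, 31, 40, 45, 56, 66, 72, 81, 85, 100, 115, 125, 126, 131, 144, 153, 158, 165, 176, 186, 199, 219, 227]

Fragments:
  [0,8): 8 bp
  [8,24): 16 bp
  [24,26): 2 bp
  [26,31): 5 bp
  [31,40): 9 bp
  [40,45): 5 bp
  [45,56): 11 bp
  [56,66): 10 bp
  [66,72): 6 bp
  [72,81): 9 bp
  [81,85): 4 bp
  [85,100): 15 bp
  [100,115): 15 bp
  [115,125): 10 bp
  [125,126): 1 bp
  [126,131): 5 bp
  [131,144): 13 bp
  [144,153): 9 bp
  [153,158): 5 bp
  [158,165): 7 bp
  [165,176): 11 bp
  [176,186): 10 bp
  [186,199): 13 bp
  [199,219): 20 bp
  [219,227): 8 bp
  [227,233): 6 bp

[1,2,4,5,5,5,5,6,6,7,8,8,9,9,9,10,10,10,11,11,13,13,15,15,16,20]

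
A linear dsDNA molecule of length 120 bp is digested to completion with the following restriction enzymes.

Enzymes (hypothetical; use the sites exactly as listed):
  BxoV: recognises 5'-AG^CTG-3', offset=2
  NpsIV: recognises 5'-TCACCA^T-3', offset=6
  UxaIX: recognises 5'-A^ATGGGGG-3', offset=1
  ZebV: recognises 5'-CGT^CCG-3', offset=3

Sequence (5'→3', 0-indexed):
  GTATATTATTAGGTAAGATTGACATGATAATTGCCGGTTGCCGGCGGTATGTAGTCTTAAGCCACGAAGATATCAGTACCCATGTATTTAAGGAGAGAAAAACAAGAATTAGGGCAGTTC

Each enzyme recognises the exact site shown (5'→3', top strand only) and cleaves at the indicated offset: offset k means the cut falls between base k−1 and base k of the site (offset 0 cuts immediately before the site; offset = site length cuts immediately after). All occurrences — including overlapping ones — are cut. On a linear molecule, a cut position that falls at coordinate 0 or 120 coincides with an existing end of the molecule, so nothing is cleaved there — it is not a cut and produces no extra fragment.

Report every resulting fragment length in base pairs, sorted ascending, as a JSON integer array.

Per-enzyme occurrences:
  BxoV (AGCTG, off=2): no sites
  NpsIV (TCACCAT, off=6): no sites
  UxaIX (AATGGGGG, off=1): no sites
  ZebV (CGTCCG, off=3): no sites

Pooled cuts: ∅

Fragment lengths:
  no cuts → one linear fragment of 120 bp

[120]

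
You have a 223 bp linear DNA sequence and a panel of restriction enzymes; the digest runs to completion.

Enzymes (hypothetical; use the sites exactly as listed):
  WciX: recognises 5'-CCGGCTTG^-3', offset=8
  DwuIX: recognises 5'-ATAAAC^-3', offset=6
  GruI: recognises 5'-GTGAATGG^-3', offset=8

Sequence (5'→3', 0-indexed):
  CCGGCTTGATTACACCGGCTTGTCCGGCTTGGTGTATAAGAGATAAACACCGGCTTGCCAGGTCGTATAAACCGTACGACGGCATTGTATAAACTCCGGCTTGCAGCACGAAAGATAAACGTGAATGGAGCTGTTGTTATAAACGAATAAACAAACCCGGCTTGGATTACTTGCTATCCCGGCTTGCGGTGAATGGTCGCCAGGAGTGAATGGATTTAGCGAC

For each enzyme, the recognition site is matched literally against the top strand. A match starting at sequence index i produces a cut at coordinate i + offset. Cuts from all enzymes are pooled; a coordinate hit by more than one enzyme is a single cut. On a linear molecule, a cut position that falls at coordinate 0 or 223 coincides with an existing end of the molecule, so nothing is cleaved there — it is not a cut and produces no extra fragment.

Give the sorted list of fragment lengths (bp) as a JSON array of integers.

[8,8,8,9,9,9,10,10,12,14,15,16,17,17,17,22,22]

Site scan:
  WciX (CCGGCTTG, off=8): starts [0, 14, 23, 49, 95, 156, 178] → cuts [8, 22, 31, 57, 103, 164, 186]
  DwuIX (ATAAAC, off=6): starts [42, 66, 88, 114, 138, 146] → cuts [48, 72, 94, 120, 144, 152]
  GruI (GTGAATGG, off=8): starts [120, 188, 205] → cuts [128, 196, 213]

All cut coordinates (distinct, sorted): [8, 22, 31, 48, 57, 72, 94, 103, 120, 128, 144, 152, 164, 186, 196, 213]

Fragments:
  [0,8): 8 bp
  [8,22): 14 bp
  [22,31): 9 bp
  [31,48): 17 bp
  [48,57): 9 bp
  [57,72): 15 bp
  [72,94): 22 bp
  [94,103): 9 bp
  [103,120): 17 bp
  [120,128): 8 bp
  [128,144): 16 bp
  [144,152): 8 bp
  [152,164): 12 bp
  [164,186): 22 bp
  [186,196): 10 bp
  [196,213): 17 bp
  [213,223): 10 bp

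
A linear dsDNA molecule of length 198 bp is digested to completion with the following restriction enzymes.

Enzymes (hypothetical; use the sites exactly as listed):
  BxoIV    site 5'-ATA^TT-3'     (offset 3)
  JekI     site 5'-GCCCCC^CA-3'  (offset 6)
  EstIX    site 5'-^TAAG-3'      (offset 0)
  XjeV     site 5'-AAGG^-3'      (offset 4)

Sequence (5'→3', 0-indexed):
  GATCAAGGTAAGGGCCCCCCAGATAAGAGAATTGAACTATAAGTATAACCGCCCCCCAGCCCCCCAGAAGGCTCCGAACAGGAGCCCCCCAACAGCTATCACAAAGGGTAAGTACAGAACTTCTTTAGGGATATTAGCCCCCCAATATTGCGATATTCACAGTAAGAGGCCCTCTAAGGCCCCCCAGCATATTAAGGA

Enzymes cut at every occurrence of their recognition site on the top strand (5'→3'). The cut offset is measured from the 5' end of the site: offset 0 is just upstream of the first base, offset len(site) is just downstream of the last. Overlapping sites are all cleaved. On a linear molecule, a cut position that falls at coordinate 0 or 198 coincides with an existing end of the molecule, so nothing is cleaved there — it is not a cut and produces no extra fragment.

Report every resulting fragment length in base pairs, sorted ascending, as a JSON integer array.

[1,1,1,4,5,5,5,5,5,6,7,7,7,8,8,8,9,12,16,17,18,18,25]

Site scan:
  BxoIV ATATT/3: at [130, 144, 152, 188] ⇒ [133, 147, 155, 191]
  JekI GCCCCCCA/6: at [13, 50, 58, 83, 136, 178] ⇒ [19, 56, 64, 89, 142, 184]
  EstIX TAAG/0: at [8, 23, 39, 108, 162, 174, 192] ⇒ [8, 23, 39, 108, 162, 174, 192]
  XjeV AAGG/4: at [4, 9, 67, 103, 175, 193] ⇒ [8, 13, 71, 107, 179, 197]

All cut coordinates (distinct, sorted): [8, 13, 19, 23, 39, 56, 64, 71, 89, 107, 108, 133, 142, 147, 155, 162, 174, 179, 184, 191, 192, 197]

Fragments:
  [0,8): 8 bp
  [8,13): 5 bp
  [13,19): 6 bp
  [19,23): 4 bp
  [23,39): 16 bp
  [39,56): 17 bp
  [56,64): 8 bp
  [64,71): 7 bp
  [71,89): 18 bp
  [89,107): 18 bp
  [107,108): 1 bp
  [108,133): 25 bp
  [133,142): 9 bp
  [142,147): 5 bp
  [147,155): 8 bp
  [155,162): 7 bp
  [162,174): 12 bp
  [174,179): 5 bp
  [179,184): 5 bp
  [184,191): 7 bp
  [191,192): 1 bp
  [192,197): 5 bp
  [197,198): 1 bp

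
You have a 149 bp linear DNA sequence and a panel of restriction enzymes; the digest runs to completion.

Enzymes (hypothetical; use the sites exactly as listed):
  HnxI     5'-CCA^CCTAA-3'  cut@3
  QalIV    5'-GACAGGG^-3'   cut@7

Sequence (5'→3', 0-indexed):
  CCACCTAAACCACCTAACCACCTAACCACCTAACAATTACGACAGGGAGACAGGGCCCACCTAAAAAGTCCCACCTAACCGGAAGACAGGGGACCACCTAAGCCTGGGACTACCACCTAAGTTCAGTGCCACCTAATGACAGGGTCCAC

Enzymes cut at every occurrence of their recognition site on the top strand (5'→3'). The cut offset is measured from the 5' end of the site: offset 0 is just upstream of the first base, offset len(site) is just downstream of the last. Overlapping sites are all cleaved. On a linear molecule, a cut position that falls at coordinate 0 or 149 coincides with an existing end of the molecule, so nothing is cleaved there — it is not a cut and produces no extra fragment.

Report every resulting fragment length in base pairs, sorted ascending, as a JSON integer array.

Scan for sites:
  HnxI (CCACCTAA, off=3): starts [0, 9, 17, 25, 56, 70, 93, 112, 128] → cuts [3, 12, 20, 28, 59, 73, 96, 115, 131]
  QalIV (GACAGGG, off=7): starts [40, 48, 84, 137] → cuts [47, 55, 91, 144]

Pooled cuts: [3, 12, 20, 28, 47, 55, 59, 73, 91, 96, 115, 131, 144]

Fragment lengths:
  [0,3): 3 bp
  [3,12): 9 bp
  [12,20): 8 bp
  [20,28): 8 bp
  [28,47): 19 bp
  [47,55): 8 bp
  [55,59): 4 bp
  [59,73): 14 bp
  [73,91): 18 bp
  [91,96): 5 bp
  [96,115): 19 bp
  [115,131): 16 bp
  [131,144): 13 bp
  [144,149): 5 bp

[3,4,5,5,8,8,8,9,13,14,16,18,19,19]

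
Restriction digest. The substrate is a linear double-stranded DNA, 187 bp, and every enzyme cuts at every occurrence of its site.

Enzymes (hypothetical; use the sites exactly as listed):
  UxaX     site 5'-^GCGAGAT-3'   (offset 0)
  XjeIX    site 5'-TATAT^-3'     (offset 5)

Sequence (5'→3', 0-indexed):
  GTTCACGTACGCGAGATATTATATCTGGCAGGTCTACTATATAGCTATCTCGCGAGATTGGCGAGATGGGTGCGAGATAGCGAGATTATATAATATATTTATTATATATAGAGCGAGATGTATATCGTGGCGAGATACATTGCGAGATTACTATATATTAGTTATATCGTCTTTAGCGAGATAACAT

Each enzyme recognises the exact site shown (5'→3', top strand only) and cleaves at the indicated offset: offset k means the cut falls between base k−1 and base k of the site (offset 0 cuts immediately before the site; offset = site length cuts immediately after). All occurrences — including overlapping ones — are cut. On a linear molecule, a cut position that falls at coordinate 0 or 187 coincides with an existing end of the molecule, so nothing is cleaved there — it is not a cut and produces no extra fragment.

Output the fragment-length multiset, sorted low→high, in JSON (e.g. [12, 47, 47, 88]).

Scan for sites:
  UxaX (GCGAGAT, off=0): starts [10, 51, 60, 71, 79, 112, 129, 141, 175] → cuts [10, 51, 60, 71, 79, 112, 129, 141, 175]
  XjeIX (TATAT, off=5): starts [19, 37, 86, 93, 102, 104, 120, 151, 153, 162] → cuts [24, 42, 91, 98, 107, 109, 125, 156, 158, 167]

All cut coordinates (distinct, sorted): [10, 24, 42, 51, 60, 71, 79, 91, 98, 107, 109, 112, 125, 129, 141, 156, 158, 167, 175]

Fragments:
  [0,10): 10 bp
  [10,24): 14 bp
  [24,42): 18 bp
  [42,51): 9 bp
  [51,60): 9 bp
  [60,71): 11 bp
  [71,79): 8 bp
  [79,91): 12 bp
  [91,98): 7 bp
  [98,107): 9 bp
  [107,109): 2 bp
  [109,112): 3 bp
  [112,125): 13 bp
  [125,129): 4 bp
  [129,141): 12 bp
  [141,156): 15 bp
  [156,158): 2 bp
  [158,167): 9 bp
  [167,175): 8 bp
  [175,187): 12 bp

[2,2,3,4,7,8,8,9,9,9,9,10,11,12,12,12,13,14,15,18]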